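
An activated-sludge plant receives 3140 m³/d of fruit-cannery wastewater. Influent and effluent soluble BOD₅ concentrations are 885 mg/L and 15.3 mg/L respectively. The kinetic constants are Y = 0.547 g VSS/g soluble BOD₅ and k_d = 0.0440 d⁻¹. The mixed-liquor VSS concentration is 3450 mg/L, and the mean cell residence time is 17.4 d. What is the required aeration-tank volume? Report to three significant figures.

Rearranging the biomass balance for a CMAS with decay, V = Y·Q·ΔS·θ_c / [X·(1+k_d θ_c)] = 0.547 × 3140 × (885 − 15.3) × 17.4 / [3450 × (1 + 0.0440 × 17.4)] = 2.6×10^7 / 6091 = 4267 m³.

V ≈ 4270 m³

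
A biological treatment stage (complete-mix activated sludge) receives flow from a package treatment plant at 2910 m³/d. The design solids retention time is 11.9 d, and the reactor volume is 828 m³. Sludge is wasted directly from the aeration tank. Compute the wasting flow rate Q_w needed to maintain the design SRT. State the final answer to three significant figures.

Q_w ≈ 69.6 m³/d

With mixed-liquor wasting, θ_c = V/Q_w, so Q_w = V/θ_c = 828.0/11.9 = 69.58 m³/d.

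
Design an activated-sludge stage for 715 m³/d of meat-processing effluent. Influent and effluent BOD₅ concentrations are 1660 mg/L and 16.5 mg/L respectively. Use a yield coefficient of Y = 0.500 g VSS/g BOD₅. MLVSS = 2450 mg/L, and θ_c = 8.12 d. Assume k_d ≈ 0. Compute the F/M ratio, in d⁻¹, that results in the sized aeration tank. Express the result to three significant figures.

V·X = Y·Q·ΔS·θ_c gives V = 0.500 × 715 × (1660 − 16.5) × 8.12 / 2450 = 1947 m³.
Food-to-microorganism ratio F/M = Q S₀ / (V X) = 715 × 1660 / (1947 × 2450) = 0.2488 d⁻¹.

F/M ≈ 0.249 d⁻¹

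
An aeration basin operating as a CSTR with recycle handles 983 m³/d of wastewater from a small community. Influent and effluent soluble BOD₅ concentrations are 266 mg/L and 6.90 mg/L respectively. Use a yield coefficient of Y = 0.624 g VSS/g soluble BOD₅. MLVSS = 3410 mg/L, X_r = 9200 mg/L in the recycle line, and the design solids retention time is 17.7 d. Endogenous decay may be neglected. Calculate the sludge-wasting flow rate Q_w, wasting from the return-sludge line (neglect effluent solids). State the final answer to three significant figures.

Biomass mass balance (decay neglected): V·X = Y·Q·(S₀ − S)·θ_c, so V = 0.624 × 983 × (266 − 6.90) × 17.7 / 3410 = 824.9 m³.
Q_w = (V·X)/(θ_c X_r) = 824.9 × 3410 / (17.7 × 9200) = 17.27 m³/d.

Q_w ≈ 17.3 m³/d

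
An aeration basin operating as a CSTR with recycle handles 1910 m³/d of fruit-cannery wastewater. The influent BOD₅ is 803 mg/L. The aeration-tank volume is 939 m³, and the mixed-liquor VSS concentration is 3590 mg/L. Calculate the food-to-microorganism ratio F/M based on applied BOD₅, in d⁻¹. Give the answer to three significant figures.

F/M = applied load / biomass = Q·S₀/(V·X) = 1910 × 803 / (939.0 × 3590) = 0.4550 d⁻¹.

F/M ≈ 0.455 d⁻¹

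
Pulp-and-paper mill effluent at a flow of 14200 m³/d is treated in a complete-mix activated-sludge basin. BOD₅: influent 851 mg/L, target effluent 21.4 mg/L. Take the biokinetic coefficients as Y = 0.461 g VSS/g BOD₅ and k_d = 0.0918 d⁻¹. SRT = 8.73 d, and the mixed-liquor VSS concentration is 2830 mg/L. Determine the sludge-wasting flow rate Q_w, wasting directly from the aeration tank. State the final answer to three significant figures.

Q_w ≈ 1070 m³/d

From the SRT design equation V = Y Q (S₀−S) θ_c / [X (1 + k_d θ_c)] = 0.461 × 14200 × (851 − 21.4) × 8.73 / [2830 × (1 + 0.0918 × 8.73)] = 4.74×10^7 / 5098 = 9300 m³.
For wasting at MLVSS concentration, Q_w = V/θ_c = 9300/8.73 = 1065 m³/d.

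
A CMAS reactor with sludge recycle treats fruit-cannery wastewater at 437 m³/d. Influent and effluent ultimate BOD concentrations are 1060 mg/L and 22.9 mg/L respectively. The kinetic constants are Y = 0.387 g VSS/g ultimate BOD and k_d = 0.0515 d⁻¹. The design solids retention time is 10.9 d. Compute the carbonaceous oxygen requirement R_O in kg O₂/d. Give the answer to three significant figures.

Observed yield with endogenous decay: Y_obs = Y / (1 + k_d·θ_c) = 0.387 / (1 + 0.0515 × 10.9) = 0.387 / 1.561 = 0.2479 g VSS/g ultimate BOD.
ΔS = 1060 − 22.9 = 1037 mg/L, so the substrate removal rate is 437 × 1037/1000 = 453.2 kg ultimate BOD/d.
Net sludge production P_X = 0.2479 × 453.2 = 112.3 kg VSS/d.
R_O = Q·(S₀ − S) − 1.42·P_X = 453.2 − 1.42 × 112.3 = 293.7 kg O₂/d.

R_O ≈ 294 kg O₂/d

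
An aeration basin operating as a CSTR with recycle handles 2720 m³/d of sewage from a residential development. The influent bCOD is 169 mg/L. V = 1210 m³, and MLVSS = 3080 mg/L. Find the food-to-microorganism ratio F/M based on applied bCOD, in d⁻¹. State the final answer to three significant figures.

F/M ≈ 0.123 d⁻¹

F/M = Q·S₀ / (V·X) = 2720 × 169 / (1210 × 3080) = 0.1233 g bCOD·(g VSS·d)⁻¹.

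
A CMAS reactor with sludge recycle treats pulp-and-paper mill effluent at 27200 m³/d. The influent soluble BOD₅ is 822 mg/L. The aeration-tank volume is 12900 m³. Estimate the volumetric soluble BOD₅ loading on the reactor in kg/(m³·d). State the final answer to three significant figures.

L_v ≈ 1.73 kg soluble BOD₅/(m³·d)

L_v = Q S₀ / V = 27200 × 822 × 10⁻³ / 12900 = 1.733 kg/(m³·d).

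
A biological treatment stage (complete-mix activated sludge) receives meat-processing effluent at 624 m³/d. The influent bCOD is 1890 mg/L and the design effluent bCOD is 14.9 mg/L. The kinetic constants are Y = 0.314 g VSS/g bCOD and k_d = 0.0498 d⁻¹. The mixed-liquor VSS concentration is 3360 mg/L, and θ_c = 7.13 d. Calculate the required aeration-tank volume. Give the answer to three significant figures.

From the SRT design equation V = Y Q (S₀−S) θ_c / [X (1 + k_d θ_c)] = 0.314 × 624 × (1890 − 14.9) × 7.13 / [3360 × (1 + 0.0498 × 7.13)] = 2.62×10^6 / 4553 = 575.3 m³.

V ≈ 575 m³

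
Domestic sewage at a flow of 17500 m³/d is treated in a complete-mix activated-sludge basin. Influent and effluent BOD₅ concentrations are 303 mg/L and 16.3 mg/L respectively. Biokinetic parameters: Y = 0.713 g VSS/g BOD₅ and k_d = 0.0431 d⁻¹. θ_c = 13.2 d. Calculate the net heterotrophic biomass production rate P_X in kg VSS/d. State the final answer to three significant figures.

Y_obs = Y / (1 + k_d θ_c) = 0.713 / (1 + 0.0431 × 13.2) = 0.713 / 1.569 = 0.4545.
Substrate removed = Q·(S₀ − S) = 17500 m³/d × (303 − 16.3) g/m³ = 5.02×10^6 g/d = 5017 kg/d.
So the net sludge growth is P_X = 0.4545 × 5017 = 2280 kg VSS/d.

P_X ≈ 2280 kg VSS/d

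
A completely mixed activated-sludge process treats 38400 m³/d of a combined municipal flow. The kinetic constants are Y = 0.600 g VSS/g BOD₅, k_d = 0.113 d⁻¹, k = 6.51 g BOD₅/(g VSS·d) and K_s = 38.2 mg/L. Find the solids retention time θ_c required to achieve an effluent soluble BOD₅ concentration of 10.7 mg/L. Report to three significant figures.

From 1/θ_c = Y·k·S/(K_s + S) − k_d: Y·k·S/(K_s+S) = 0.600 × 6.51 × 10.7 / (38.2 + 10.7) = 0.8547 d⁻¹.
Then 1/θ_c = μ − k_d = 0.8547 − 0.113 = 0.7417 d⁻¹, giving θ_c = 1.348 d.

θ_c ≈ 1.35 d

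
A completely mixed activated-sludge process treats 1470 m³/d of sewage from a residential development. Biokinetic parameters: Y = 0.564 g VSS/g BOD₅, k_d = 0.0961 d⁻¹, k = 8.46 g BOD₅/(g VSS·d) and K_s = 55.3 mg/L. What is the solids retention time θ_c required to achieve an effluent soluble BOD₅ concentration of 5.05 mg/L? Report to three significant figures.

At the target effluent, Y k S/(K_s+S) = 0.564×8.46×5.05/60.35 = 0.3993 d⁻¹.
θ_c = 1/(μ − k_d) = 1/(0.3993 − 0.0961) = 1/0.3032 = 3.299 d.

θ_c ≈ 3.30 d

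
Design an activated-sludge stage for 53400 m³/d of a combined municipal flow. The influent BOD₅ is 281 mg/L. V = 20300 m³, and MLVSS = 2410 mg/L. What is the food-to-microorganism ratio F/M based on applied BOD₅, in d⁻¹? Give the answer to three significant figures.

F/M = applied load / biomass = Q·S₀/(V·X) = 53400 × 281 / (20300 × 2410) = 0.3067 d⁻¹.

F/M ≈ 0.307 d⁻¹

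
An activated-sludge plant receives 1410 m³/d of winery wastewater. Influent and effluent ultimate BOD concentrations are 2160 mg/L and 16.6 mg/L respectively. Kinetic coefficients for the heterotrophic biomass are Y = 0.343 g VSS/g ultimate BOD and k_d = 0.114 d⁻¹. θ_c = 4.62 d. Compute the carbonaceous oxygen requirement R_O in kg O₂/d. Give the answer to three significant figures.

Observed yield with endogenous decay: Y_obs = Y / (1 + k_d·θ_c) = 0.343 / (1 + 0.114 × 4.62) = 0.343 / 1.527 = 0.2247 g VSS/g ultimate BOD.
Mass of ultimate BOD removed per day: Q(S₀ − S) = 1410 × 2143 g/m³ = 3022 kg/d.
P_X = Y_obs·Q·(S₀ − S) = 0.2247 × 3022 = 679.0 kg VSS/d.
R_O = Q·(S₀ − S) − 1.42·P_X = 3022 − 1.42 × 679.0 = 2058 kg O₂/d.

R_O ≈ 2060 kg O₂/d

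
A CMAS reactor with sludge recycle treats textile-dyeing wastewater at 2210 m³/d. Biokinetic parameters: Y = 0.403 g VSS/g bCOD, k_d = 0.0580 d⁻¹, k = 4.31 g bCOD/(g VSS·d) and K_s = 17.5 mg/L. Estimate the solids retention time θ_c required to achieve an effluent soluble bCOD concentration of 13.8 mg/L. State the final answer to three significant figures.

Specific growth rate at S = 13.8 mg/L: μ = YkS/(K_s+S) = 0.403·4.31·13.8/(17.5+13.8) = 0.7658 d⁻¹.
1/θ_c = 0.7658 − 0.0580 = 0.7078 d⁻¹, so θ_c = 1.413 d.

θ_c ≈ 1.41 d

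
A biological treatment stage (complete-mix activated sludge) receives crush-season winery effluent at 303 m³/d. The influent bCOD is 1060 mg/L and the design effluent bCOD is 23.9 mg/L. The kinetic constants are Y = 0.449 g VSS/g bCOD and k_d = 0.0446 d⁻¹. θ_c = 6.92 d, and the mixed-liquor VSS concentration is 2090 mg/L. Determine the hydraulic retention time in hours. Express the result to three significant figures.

τ ≈ 28.2 h

Rearranging the biomass balance for a CMAS with decay, V = Y·Q·ΔS·θ_c / [X·(1+k_d θ_c)] = 0.449 × 303 × (1060 − 23.9) × 6.92 / [2090 × (1 + 0.0446 × 6.92)] = 9.75×10^5 / 2735 = 356.6 m³.
τ = V/Q = 356.6/303 = 1.177 d, or 28.25 h.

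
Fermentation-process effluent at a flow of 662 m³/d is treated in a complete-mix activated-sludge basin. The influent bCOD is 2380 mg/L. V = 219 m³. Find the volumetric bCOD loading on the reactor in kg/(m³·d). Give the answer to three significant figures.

L_v ≈ 7.19 kg bCOD/(m³·d)

Applied bCOD load per unit volume = Q·S₀/V = (662 × 2380/1000)/219.0 = 7.194 kg bCOD·m⁻³·d⁻¹.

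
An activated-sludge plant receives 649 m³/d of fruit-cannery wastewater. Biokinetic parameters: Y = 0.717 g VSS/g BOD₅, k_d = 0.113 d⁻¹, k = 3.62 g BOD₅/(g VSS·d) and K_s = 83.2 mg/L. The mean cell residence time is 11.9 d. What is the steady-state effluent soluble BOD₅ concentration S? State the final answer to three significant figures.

S ≈ 6.83 mg/L

Effluent substrate depends only on kinetics and SRT: S = K_s(1 + k_d θ_c) / [θ_c(Yk − k_d) − 1] = 83.2 × (1 + 0.113 × 11.9) / [11.9 × (0.717 × 3.62 − 0.113) − 1] = 195.1 / 28.54 = 6.835 mg/L.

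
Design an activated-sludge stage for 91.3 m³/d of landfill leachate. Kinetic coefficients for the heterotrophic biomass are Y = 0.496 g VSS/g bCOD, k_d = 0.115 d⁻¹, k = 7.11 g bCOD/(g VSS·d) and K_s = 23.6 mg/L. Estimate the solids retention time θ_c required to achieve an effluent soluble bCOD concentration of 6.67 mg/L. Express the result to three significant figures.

From 1/θ_c = Y·k·S/(K_s + S) − k_d: Y·k·S/(K_s+S) = 0.496 × 7.11 × 6.67 / (23.6 + 6.67) = 0.7771 d⁻¹.
1/θ_c = 0.7771 − 0.115 = 0.6621 d⁻¹, so θ_c = 1.510 d.

θ_c ≈ 1.51 d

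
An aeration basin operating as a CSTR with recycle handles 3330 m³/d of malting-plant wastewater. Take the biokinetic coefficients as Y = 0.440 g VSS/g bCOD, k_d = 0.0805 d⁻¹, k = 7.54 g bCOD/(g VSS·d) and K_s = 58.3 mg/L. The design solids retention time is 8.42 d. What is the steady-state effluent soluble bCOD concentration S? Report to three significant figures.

Effluent substrate depends only on kinetics and SRT: S = K_s(1 + k_d θ_c) / [θ_c(Yk − k_d) − 1] = 58.3 × (1 + 0.0805 × 8.42) / [8.42 × (0.440 × 7.54 − 0.0805) − 1] = 97.82 / 26.26 = 3.725 mg/L.

S ≈ 3.73 mg/L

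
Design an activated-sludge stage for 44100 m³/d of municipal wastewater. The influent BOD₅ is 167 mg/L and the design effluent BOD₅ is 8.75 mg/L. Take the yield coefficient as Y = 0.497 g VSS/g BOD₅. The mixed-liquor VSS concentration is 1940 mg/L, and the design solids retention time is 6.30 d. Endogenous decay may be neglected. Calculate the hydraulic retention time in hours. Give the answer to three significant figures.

With k_d = 0 the design equation reduces to V = Y Q (S₀−S) θ_c / X = 0.497 × 44100 × (167 − 8.75) × 6.30 / 1940 = 11264 m³.
Hydraulic retention time τ = V/Q = 11264 / 44100 = 0.2554 d = 6.130 h.

τ ≈ 6.13 h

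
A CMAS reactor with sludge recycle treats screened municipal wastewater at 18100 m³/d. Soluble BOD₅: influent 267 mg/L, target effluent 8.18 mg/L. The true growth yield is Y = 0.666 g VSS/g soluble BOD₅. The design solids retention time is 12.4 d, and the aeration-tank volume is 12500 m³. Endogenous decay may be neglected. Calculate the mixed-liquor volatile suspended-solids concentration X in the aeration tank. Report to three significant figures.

X ≈ 3100 mg/L

X = Y·Q·ΔS·θ_c / V = 0.666 × 18100 × (267 − 8.18) × 12.4 / 12500 = 3095 mg/L.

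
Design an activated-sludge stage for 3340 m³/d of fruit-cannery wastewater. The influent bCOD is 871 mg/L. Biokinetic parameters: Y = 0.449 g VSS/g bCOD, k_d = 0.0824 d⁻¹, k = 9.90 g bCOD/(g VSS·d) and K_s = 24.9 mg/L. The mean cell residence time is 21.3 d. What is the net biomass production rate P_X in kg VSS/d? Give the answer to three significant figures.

P_X ≈ 474 kg VSS/d

Effluent substrate depends only on kinetics and SRT: S = K_s(1 + k_d θ_c) / [θ_c(Yk − k_d) − 1] = 24.9 × (1 + 0.0824 × 21.3) / [21.3 × (0.449 × 9.90 − 0.0824) − 1] = 68.60 / 91.93 = 0.7463 mg/L.
Observed yield with endogenous decay: Y_obs = Y / (1 + k_d·θ_c) = 0.449 / (1 + 0.0824 × 21.3) = 0.449 / 2.755 = 0.1630 g VSS/g bCOD.
Q·(S₀ − S) = 3340 × (871 − 0.746) × 10⁻³ = 2907 kg/d removed.
Biomass produced: P_X = Y_obs·Q·ΔS = 0.1630 × 2907 ≈ 473.7 kg VSS/d.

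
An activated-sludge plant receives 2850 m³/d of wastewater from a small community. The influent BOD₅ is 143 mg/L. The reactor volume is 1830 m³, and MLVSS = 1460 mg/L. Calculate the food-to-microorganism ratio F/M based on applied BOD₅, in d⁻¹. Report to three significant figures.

F/M = Q·S₀ / (V·X) = 2850 × 143 / (1830 × 1460) = 0.1525 g BOD₅·(g VSS·d)⁻¹.

F/M ≈ 0.153 d⁻¹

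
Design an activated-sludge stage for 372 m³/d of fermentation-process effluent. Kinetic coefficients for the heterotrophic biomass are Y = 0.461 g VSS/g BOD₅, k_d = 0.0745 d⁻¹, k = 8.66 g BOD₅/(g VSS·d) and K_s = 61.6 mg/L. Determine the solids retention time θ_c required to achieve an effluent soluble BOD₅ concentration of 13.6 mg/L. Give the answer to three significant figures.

Specific growth rate at S = 13.6 mg/L: μ = YkS/(K_s+S) = 0.461·8.66·13.6/(61.6+13.6) = 0.7220 d⁻¹.
θ_c = 1/(μ − k_d) = 1/(0.7220 − 0.0745) = 1/0.6475 = 1.544 d.

θ_c ≈ 1.54 d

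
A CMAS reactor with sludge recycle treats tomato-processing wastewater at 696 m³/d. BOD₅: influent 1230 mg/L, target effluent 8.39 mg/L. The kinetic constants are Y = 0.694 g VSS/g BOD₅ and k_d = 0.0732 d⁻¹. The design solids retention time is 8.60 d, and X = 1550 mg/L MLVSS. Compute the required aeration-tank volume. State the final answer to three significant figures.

Steady-state biomass mass balance: V·X·(1 + k_d·θ_c) = Y·Q·(S₀ − S)·θ_c, so V = 0.694 × 696 × (1230 − 8.39) × 8.60 / [1550 × (1 + 0.0732 × 8.60)] = 5.07×10^6 / 2526 = 2009 m³.

V ≈ 2010 m³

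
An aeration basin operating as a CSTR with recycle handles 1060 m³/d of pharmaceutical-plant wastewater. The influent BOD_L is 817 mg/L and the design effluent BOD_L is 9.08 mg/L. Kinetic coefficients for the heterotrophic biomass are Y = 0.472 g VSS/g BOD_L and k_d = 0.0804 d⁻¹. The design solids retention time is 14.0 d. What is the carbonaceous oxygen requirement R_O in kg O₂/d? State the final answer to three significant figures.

Y_obs = Y / (1 + k_d θ_c) = 0.472 / (1 + 0.0804 × 14.0) = 0.472 / 2.126 = 0.2221.
Q·(S₀ − S) = 1060 × (817 − 9.08) × 10⁻³ = 856.4 kg/d removed.
Net sludge production P_X = 0.2221 × 856.4 = 190.2 kg VSS/d.
R_O = Q·(S₀ − S) − 1.42·P_X = 856.4 − 1.42 × 190.2 = 586.4 kg O₂/d.

R_O ≈ 586 kg O₂/d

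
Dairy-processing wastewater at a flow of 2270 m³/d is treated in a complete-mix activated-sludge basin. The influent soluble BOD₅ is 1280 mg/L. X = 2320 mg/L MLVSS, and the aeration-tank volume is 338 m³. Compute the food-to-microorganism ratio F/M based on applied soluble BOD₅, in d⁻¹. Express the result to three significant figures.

F/M ≈ 3.71 d⁻¹

Food-to-microorganism ratio F/M = Q S₀ / (V X) = 2270 × 1280 / (338.0 × 2320) = 3.705 d⁻¹.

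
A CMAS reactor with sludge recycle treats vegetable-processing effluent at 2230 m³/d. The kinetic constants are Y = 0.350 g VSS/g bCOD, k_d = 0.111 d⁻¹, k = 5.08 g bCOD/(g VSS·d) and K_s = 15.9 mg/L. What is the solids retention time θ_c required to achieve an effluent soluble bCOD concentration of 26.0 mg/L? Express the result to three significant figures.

θ_c ≈ 1.01 d

At the target effluent, Y k S/(K_s+S) = 0.350×5.08×26.0/41.90 = 1.103 d⁻¹.
1/θ_c = 1.103 − 0.111 = 0.9923 d⁻¹, so θ_c = 1.008 d.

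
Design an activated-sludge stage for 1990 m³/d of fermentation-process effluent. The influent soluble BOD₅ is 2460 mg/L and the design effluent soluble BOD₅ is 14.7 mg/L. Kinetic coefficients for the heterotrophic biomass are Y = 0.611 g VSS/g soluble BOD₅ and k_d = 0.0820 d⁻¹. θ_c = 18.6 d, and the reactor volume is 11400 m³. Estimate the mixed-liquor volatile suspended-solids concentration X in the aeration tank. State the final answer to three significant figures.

Solving the biomass balance for X: X = Y Q (S₀−S) θ_c / [V (1+k_d θ_c)] = 0.611 × 1990 × (2460 − 14.7) × 18.6 / [11400 × (1 + 0.0820 × 18.6)] = 1921 mg/L.

X ≈ 1920 mg/L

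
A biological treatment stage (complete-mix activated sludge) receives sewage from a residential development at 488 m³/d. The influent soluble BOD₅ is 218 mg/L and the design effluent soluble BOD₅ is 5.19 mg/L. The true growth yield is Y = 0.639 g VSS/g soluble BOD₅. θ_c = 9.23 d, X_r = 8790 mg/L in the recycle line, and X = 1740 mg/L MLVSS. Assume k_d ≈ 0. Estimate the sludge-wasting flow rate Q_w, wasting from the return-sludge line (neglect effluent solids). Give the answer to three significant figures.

With k_d = 0 the design equation reduces to V = Y Q (S₀−S) θ_c / X = 0.639 × 488 × (218 − 5.19) × 9.23 / 1740 = 352.0 m³.
θ_c = V·X/(Q_w·X_r) when wasting from the recycle, so Q_w = V·X/(θ_c·X_r) = 352.0 × 1740 / (9.23 × 8790) = 7.550 m³/d.

Q_w ≈ 7.55 m³/d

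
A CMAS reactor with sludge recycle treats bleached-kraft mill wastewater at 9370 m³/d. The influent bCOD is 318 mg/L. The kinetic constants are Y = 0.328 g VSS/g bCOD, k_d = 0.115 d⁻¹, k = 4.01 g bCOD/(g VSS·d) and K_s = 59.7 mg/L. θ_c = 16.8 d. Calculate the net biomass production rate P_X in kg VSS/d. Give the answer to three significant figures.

P_X ≈ 324 kg VSS/d

Effluent substrate depends only on kinetics and SRT: S = K_s(1 + k_d θ_c) / [θ_c(Yk − k_d) − 1] = 59.7 × (1 + 0.115 × 16.8) / [16.8 × (0.328 × 4.01 − 0.115) − 1] = 175.0 / 19.16 = 9.133 mg/L.
The observed yield is Y_obs = Y/(1 + k_d·θ_c) = 0.328 / (1 + 0.115 × 16.8) = 0.328 / 2.932 = 0.1119 g VSS per g bCOD removed.
Substrate removed = Q·(S₀ − S) = 9370 m³/d × (318 − 9.13) g/m³ = 2.89×10^6 g/d = 2894 kg/d.
Net biomass production P_X = Y_obs × Q·(S₀ − S) = 0.1119 × 2894 = 323.8 kg VSS/d.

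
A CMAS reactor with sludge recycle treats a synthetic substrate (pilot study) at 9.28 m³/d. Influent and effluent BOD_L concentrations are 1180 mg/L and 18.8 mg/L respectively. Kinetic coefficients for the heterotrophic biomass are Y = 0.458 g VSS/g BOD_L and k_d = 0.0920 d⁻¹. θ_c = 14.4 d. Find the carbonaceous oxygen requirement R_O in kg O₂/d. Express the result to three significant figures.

R_O ≈ 7.76 kg O₂/d

The observed yield is Y_obs = Y/(1 + k_d·θ_c) = 0.458 / (1 + 0.0920 × 14.4) = 0.458 / 2.325 = 0.1970 g VSS per g BOD_L removed.
Substrate removed = Q·(S₀ − S) = 9.28 m³/d × (1180 − 18.8) g/m³ = 1.08×10^4 g/d = 10.78 kg/d.
P_X = Y_obs·Q·(S₀ − S) = 0.1970 × 10.78 = 2.123 kg VSS/d.
R_O = Q·ΔS − 1.42 P_X = 10.78 − 3.015 = 7.761 kg O₂/d.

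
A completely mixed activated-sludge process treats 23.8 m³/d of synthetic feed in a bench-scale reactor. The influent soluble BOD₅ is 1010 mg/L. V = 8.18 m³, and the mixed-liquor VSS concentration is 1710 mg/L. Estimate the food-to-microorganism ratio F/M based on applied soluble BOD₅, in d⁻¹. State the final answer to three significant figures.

Food-to-microorganism ratio F/M = Q S₀ / (V X) = 23.8 × 1010 / (8.180 × 1710) = 1.718 d⁻¹.

F/M ≈ 1.72 d⁻¹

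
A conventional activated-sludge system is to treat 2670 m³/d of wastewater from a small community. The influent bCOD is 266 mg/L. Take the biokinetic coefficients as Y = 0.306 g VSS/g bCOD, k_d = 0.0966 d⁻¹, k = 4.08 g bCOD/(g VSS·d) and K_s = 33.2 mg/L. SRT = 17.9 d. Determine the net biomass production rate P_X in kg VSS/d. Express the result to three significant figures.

For a completely mixed reactor with recycle the Lawrence–McCarty relation gives S = K_s·(1 + k_d·θ_c) / [θ_c·(Y·k − k_d) − 1] = 33.2 × (1 + 0.0966 × 17.9) / [17.9 × (0.306 × 4.08 − 0.0966) − 1] = 90.61 / 19.62 = 4.618 mg/L.
Observed yield with endogenous decay: Y_obs = Y / (1 + k_d·θ_c) = 0.306 / (1 + 0.0966 × 17.9) = 0.306 / 2.729 = 0.1121 g VSS/g bCOD.
Mass of bCOD removed per day: Q(S₀ − S) = 2670 × 261.4 g/m³ = 697.9 kg/d.
So the net sludge growth is P_X = 0.1121 × 697.9 = 78.25 kg VSS/d.

P_X ≈ 78.2 kg VSS/d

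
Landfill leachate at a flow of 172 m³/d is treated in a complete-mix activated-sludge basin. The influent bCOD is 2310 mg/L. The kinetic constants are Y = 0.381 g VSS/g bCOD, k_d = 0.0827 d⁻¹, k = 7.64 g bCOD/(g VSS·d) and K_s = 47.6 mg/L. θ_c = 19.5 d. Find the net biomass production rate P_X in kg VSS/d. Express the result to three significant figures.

P_X ≈ 57.9 kg VSS/d

For a completely mixed reactor with recycle the Lawrence–McCarty relation gives S = K_s·(1 + k_d·θ_c) / [θ_c·(Y·k − k_d) − 1] = 47.6 × (1 + 0.0827 × 19.5) / [19.5 × (0.381 × 7.64 − 0.0827) − 1] = 124.4 / 54.15 = 2.297 mg/L.
The observed yield is Y_obs = Y/(1 + k_d·θ_c) = 0.381 / (1 + 0.0827 × 19.5) = 0.381 / 2.613 = 0.1458 g VSS per g bCOD removed.
Mass of bCOD removed per day: Q(S₀ − S) = 172 × 2308 g/m³ = 396.9 kg/d.
So the net sludge growth is P_X = 0.1458 × 396.9 = 57.88 kg VSS/d.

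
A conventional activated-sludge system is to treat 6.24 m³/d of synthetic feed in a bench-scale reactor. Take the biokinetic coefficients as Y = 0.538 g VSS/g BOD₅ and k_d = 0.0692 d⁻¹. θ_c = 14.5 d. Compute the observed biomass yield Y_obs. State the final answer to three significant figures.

Y_obs ≈ 0.269 g VSS/g BOD₅

Y_obs = Y / (1 + k_d θ_c) = 0.538 / (1 + 0.0692 × 14.5) = 0.538 / 2.003 = 0.2685.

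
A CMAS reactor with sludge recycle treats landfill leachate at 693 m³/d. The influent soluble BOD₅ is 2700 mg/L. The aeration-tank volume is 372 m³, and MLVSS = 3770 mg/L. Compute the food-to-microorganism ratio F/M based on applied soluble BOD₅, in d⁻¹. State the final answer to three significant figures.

Food-to-microorganism ratio F/M = Q S₀ / (V X) = 693 × 2700 / (372.0 × 3770) = 1.334 d⁻¹.

F/M ≈ 1.33 d⁻¹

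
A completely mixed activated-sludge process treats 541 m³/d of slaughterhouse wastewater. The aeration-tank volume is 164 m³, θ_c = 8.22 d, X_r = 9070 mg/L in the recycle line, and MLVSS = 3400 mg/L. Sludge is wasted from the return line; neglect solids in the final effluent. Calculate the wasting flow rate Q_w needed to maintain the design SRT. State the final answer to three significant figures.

Q_w = (V·X)/(θ_c X_r) = 164.0 × 3400 / (8.22 × 9070) = 7.479 m³/d.

Q_w ≈ 7.48 m³/d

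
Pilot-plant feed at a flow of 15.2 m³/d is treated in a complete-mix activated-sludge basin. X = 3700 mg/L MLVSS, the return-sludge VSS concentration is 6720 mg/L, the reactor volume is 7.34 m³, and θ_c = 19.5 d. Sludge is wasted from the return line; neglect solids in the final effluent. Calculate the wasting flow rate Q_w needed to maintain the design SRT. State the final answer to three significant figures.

Wasting from the return line (neglecting effluent solids): Q_w = V·X / (θ_c·X_r) = 7.340 × 3700 / (19.5 × 6720) = 0.2072 m³/d.

Q_w ≈ 0.207 m³/d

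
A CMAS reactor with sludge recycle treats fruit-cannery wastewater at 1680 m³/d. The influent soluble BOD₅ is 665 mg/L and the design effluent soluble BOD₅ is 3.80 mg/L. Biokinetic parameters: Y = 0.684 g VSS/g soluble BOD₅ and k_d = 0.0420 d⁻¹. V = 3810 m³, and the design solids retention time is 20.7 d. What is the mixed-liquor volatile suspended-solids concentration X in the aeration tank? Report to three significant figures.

Solving the biomass balance for X: X = Y Q (S₀−S) θ_c / [V (1+k_d θ_c)] = 0.684 × 1680 × (665 − 3.80) × 20.7 / [3810 × (1 + 0.0420 × 20.7)] = 2208 mg/L.

X ≈ 2210 mg/L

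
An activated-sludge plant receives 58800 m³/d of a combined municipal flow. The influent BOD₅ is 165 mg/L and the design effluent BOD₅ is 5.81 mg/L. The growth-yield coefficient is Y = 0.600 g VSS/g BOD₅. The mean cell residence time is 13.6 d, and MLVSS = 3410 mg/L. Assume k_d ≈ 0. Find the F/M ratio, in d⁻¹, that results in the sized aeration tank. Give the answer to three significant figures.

Biomass mass balance (decay neglected): V·X = Y·Q·(S₀ − S)·θ_c, so V = 0.600 × 58800 × (165 − 5.81) × 13.6 / 3410 = 22399 m³.
Food-to-microorganism ratio F/M = Q S₀ / (V X) = 58800 × 165 / (22399 × 3410) = 0.1270 d⁻¹.

F/M ≈ 0.127 d⁻¹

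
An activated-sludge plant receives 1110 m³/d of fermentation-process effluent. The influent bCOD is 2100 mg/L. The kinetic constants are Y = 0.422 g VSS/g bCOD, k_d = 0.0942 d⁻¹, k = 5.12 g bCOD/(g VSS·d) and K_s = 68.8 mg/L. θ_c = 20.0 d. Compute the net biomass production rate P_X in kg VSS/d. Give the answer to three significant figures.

For a completely mixed reactor with recycle the Lawrence–McCarty relation gives S = K_s·(1 + k_d·θ_c) / [θ_c·(Y·k − k_d) − 1] = 68.8 × (1 + 0.0942 × 20.0) / [20.0 × (0.422 × 5.12 − 0.0942) − 1] = 198.4 / 40.33 = 4.920 mg/L.
Observed yield with endogenous decay: Y_obs = Y / (1 + k_d·θ_c) = 0.422 / (1 + 0.0942 × 20.0) = 0.422 / 2.884 = 0.1463 g VSS/g bCOD.
Mass of bCOD removed per day: Q(S₀ − S) = 1110 × 2095 g/m³ = 2326 kg/d.
Net biomass production P_X = Y_obs × Q·(S₀ − S) = 0.1463 × 2326 = 340.3 kg VSS/d.

P_X ≈ 340 kg VSS/d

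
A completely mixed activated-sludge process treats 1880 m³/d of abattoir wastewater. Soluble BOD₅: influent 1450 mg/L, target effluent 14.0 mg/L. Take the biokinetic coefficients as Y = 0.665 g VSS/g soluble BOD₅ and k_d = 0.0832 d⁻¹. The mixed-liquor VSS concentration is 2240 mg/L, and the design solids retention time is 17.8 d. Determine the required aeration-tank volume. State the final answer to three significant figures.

V ≈ 5750 m³

From the SRT design equation V = Y Q (S₀−S) θ_c / [X (1 + k_d θ_c)] = 0.665 × 1880 × (1450 − 14.0) × 17.8 / [2240 × (1 + 0.0832 × 17.8)] = 3.2×10^7 / 5557 = 5750 m³.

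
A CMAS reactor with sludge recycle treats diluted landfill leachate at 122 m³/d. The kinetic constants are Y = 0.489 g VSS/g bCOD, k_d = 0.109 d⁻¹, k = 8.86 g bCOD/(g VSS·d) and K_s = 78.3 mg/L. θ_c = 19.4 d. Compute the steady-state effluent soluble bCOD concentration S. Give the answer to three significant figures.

From the Monod/SRT balance for a CMAS, S = K_s·(1+k_d θ_c)/[θ_c·(Y k − k_d) − 1] = 78.3 × (1 + 0.109 × 19.4) / [19.4 × (0.489 × 8.86 − 0.109) − 1] = 243.9 / 80.94 = 3.013 mg/L.

S ≈ 3.01 mg/L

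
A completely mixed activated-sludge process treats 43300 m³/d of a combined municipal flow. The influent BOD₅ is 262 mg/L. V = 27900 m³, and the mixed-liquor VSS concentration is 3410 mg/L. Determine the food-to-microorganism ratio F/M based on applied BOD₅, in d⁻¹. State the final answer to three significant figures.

F/M = applied load / biomass = Q·S₀/(V·X) = 43300 × 262 / (27900 × 3410) = 0.1192 d⁻¹.

F/M ≈ 0.119 d⁻¹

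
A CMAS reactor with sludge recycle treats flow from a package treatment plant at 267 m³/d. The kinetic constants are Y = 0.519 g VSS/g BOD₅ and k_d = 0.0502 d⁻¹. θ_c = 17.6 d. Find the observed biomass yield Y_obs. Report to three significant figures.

Y_obs = Y / (1 + k_d θ_c) = 0.519 / (1 + 0.0502 × 17.6) = 0.519 / 1.884 = 0.2755.

Y_obs ≈ 0.276 g VSS/g BOD₅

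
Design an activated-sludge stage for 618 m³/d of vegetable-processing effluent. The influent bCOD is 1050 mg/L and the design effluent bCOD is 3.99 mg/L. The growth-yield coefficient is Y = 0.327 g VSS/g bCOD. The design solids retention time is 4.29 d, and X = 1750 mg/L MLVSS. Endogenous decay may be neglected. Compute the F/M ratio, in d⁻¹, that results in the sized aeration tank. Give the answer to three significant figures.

F/M ≈ 0.716 d⁻¹

V·X = Y·Q·ΔS·θ_c gives V = 0.327 × 618 × (1050 − 3.99) × 4.29 / 1750 = 518.2 m³.
F/M = Q·S₀ / (V·X) = 618 × 1050 / (518.2 × 1750) = 0.7156 g bCOD·(g VSS·d)⁻¹.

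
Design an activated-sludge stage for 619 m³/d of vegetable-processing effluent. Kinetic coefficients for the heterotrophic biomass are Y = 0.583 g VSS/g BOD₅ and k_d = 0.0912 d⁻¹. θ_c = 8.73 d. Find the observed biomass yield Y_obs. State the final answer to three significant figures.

Y_obs ≈ 0.325 g VSS/g BOD₅

Y_obs = Y / (1 + k_d θ_c) = 0.583 / (1 + 0.0912 × 8.73) = 0.583 / 1.796 = 0.3246.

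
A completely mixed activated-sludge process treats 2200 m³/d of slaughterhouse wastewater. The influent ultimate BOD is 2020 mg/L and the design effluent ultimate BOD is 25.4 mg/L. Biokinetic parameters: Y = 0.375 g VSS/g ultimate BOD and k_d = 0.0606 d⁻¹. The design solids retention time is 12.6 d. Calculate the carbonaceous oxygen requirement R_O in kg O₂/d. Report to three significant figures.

R_O ≈ 3060 kg O₂/d

Correct the yield for decay: Y_obs = Y/(1 + k_d θ_c) = 0.375 / (1 + 0.0606 × 12.6) = 0.375 / 1.764 = 0.2126.
Q·(S₀ − S) = 2200 × (2020 − 25.4) × 10⁻³ = 4388 kg/d removed.
Net sludge production P_X = 0.2126 × 4388 = 933.1 kg VSS/d.
Carbonaceous O₂ demand = substrate oxidised − cell-mass equivalent = 4388 − 1.42 × 933.1 = 3063 kg O₂/d.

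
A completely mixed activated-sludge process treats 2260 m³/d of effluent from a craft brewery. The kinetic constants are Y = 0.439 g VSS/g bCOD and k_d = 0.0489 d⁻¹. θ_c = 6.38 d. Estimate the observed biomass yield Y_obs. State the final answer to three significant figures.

Y_obs ≈ 0.335 g VSS/g bCOD

Observed yield with endogenous decay: Y_obs = Y / (1 + k_d·θ_c) = 0.439 / (1 + 0.0489 × 6.38) = 0.439 / 1.312 = 0.3346 g VSS/g bCOD.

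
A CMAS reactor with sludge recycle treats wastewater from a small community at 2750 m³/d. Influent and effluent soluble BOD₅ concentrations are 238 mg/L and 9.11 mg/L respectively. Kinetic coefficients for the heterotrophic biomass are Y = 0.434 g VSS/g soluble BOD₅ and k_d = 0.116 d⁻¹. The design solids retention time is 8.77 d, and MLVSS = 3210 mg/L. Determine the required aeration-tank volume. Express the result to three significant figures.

V ≈ 370 m³

Rearranging the biomass balance for a CMAS with decay, V = Y·Q·ΔS·θ_c / [X·(1+k_d θ_c)] = 0.434 × 2750 × (238 − 9.11) × 8.77 / [3210 × (1 + 0.116 × 8.77)] = 2.4×10^6 / 6476 = 370.0 m³.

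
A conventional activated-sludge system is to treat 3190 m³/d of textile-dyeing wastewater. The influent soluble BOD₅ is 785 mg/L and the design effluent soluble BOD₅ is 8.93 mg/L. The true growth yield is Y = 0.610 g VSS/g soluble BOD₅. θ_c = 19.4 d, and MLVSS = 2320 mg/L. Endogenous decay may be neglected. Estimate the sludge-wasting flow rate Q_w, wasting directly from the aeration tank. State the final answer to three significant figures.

V·X = Y·Q·ΔS·θ_c gives V = 0.610 × 3190 × (785 − 8.93) × 19.4 / 2320 = 12628 m³.
Wasting from the aeration tank: Q_w = V / θ_c = 12628 / 19.4 = 650.9 m³/d.

Q_w ≈ 651 m³/d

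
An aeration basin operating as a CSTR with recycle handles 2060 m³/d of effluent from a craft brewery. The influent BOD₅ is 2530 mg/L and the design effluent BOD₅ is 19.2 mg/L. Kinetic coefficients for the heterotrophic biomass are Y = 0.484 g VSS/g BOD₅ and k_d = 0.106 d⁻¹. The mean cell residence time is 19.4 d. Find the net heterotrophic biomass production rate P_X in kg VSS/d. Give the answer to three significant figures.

P_X ≈ 819 kg VSS/d

Y_obs = Y / (1 + k_d θ_c) = 0.484 / (1 + 0.106 × 19.4) = 0.484 / 3.056 = 0.1584.
Mass of BOD₅ removed per day: Q(S₀ − S) = 2060 × 2511 g/m³ = 5172 kg/d.
Biomass produced: P_X = Y_obs·Q·ΔS = 0.1584 × 5172 ≈ 819.1 kg VSS/d.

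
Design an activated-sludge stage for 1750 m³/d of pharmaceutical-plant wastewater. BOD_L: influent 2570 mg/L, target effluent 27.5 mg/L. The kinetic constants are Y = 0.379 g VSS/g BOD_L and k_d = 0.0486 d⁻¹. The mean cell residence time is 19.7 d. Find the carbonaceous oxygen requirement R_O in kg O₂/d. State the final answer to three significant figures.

R_O ≈ 3230 kg O₂/d

Observed yield with endogenous decay: Y_obs = Y / (1 + k_d·θ_c) = 0.379 / (1 + 0.0486 × 19.7) = 0.379 / 1.957 = 0.1936 g VSS/g BOD_L.
Mass of BOD_L removed per day: Q(S₀ − S) = 1750 × 2542 g/m³ = 4449 kg/d.
Net sludge production P_X = 0.1936 × 4449 = 861.5 kg VSS/d.
R_O = Q·ΔS − 1.42 P_X = 4449 − 1223 = 3226 kg O₂/d.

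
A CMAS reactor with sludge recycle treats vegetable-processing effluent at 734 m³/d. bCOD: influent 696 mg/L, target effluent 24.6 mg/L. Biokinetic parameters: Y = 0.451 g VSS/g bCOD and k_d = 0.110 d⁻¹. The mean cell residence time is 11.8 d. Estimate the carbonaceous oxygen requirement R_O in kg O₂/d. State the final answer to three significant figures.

R_O ≈ 355 kg O₂/d

Y_obs = Y / (1 + k_d θ_c) = 0.451 / (1 + 0.110 × 11.8) = 0.451 / 2.298 = 0.1963.
ΔS = 696 − 24.6 = 671.4 mg/L, so the substrate removal rate is 734 × 671.4/1000 = 492.8 kg bCOD/d.
Net sludge production P_X = 0.1963 × 492.8 = 96.72 kg VSS/d.
Carbonaceous O₂ demand = substrate oxidised − cell-mass equivalent = 492.8 − 1.42 × 96.72 = 355.5 kg O₂/d.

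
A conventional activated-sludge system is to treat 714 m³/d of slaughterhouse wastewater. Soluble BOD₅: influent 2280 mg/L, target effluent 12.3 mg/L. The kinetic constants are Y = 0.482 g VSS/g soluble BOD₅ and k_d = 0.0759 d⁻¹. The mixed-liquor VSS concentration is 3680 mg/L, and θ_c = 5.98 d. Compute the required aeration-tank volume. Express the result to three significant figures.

Steady-state biomass mass balance: V·X·(1 + k_d·θ_c) = Y·Q·(S₀ − S)·θ_c, so V = 0.482 × 714 × (2280 − 12.3) × 5.98 / [3680 × (1 + 0.0759 × 5.98)] = 4.67×10^6 / 5350 = 872.3 m³.

V ≈ 872 m³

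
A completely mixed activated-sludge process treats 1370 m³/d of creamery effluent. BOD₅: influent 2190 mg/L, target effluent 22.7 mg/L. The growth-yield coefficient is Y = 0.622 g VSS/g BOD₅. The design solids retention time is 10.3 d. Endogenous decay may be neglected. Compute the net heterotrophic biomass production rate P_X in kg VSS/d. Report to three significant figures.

With endogenous decay neglected, the observed yield equals the true yield: Y_obs = Y = 0.622 g VSS/g BOD₅.
Substrate removed = Q·(S₀ − S) = 1370 m³/d × (2190 − 22.7) g/m³ = 2.97×10^6 g/d = 2969 kg/d.
So the net sludge growth is P_X = 0.6220 × 2969 = 1847 kg VSS/d.

P_X ≈ 1850 kg VSS/d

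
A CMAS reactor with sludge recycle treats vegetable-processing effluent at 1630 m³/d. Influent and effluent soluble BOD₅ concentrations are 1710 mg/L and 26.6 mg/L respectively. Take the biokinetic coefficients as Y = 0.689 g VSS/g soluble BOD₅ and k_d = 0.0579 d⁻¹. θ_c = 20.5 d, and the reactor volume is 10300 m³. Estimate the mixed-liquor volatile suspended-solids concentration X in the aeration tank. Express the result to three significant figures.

Solving the biomass balance for X: X = Y Q (S₀−S) θ_c / [V (1+k_d θ_c)] = 0.689 × 1630 × (1710 − 26.6) × 20.5 / [10300 × (1 + 0.0579 × 20.5)] = 1721 mg/L.

X ≈ 1720 mg/L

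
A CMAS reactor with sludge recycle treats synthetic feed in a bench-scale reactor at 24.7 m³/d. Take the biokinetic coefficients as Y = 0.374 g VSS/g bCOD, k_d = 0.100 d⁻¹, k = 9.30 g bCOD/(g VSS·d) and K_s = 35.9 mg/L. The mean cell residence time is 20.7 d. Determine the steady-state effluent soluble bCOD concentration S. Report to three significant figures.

S ≈ 1.60 mg/L

Effluent substrate depends only on kinetics and SRT: S = K_s(1 + k_d θ_c) / [θ_c(Yk − k_d) − 1] = 35.9 × (1 + 0.100 × 20.7) / [20.7 × (0.374 × 9.30 − 0.100) − 1] = 110.2 / 68.93 = 1.599 mg/L.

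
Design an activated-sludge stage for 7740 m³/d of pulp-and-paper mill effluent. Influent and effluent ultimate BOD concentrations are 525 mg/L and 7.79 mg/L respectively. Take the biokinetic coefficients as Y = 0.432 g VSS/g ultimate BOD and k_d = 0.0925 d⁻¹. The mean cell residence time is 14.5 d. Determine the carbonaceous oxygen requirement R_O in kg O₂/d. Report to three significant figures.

R_O ≈ 2950 kg O₂/d

Correct the yield for decay: Y_obs = Y/(1 + k_d θ_c) = 0.432 / (1 + 0.0925 × 14.5) = 0.432 / 2.341 = 0.1845.
ΔS = 525 − 7.79 = 517.2 mg/L, so the substrate removal rate is 7740 × 517.2/1000 = 4003 kg ultimate BOD/d.
Biomass synthesised: P_X = Y_obs × 4003 = 738.7 kg VSS/d.
R_O = Q·(S₀ − S) − 1.42·P_X = 4003 − 1.42 × 738.7 = 2954 kg O₂/d.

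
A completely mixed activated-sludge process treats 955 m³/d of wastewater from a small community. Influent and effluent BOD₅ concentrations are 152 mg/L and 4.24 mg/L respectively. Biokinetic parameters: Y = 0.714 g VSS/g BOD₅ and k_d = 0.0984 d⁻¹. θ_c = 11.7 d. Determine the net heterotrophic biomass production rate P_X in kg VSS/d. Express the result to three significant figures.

P_X ≈ 46.8 kg VSS/d

The observed yield is Y_obs = Y/(1 + k_d·θ_c) = 0.714 / (1 + 0.0984 × 11.7) = 0.714 / 2.151 = 0.3319 g VSS per g BOD₅ removed.
Q·(S₀ − S) = 955 × (152 − 4.24) × 10⁻³ = 141.1 kg/d removed.
Biomass produced: P_X = Y_obs·Q·ΔS = 0.3319 × 141.1 ≈ 46.83 kg VSS/d.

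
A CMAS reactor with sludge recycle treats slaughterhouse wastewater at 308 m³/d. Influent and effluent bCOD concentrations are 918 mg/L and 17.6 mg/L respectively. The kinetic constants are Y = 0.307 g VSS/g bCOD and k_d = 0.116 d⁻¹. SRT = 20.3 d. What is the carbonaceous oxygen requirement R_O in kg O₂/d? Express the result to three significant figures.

Y_obs = Y / (1 + k_d θ_c) = 0.307 / (1 + 0.116 × 20.3) = 0.307 / 3.355 = 0.09151.
ΔS = 918 − 17.6 = 900.4 mg/L, so the substrate removal rate is 308 × 900.4/1000 = 277.3 kg bCOD/d.
Biomass synthesised: P_X = Y_obs × 277.3 = 25.38 kg VSS/d.
R_O = Q·ΔS − 1.42 P_X = 277.3 − 36.04 = 241.3 kg O₂/d.

R_O ≈ 241 kg O₂/d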